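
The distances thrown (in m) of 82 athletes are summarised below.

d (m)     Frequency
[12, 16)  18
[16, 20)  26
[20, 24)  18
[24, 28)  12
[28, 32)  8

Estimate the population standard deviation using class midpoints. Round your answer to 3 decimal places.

4.996

Midpoints: 14, 18, 22, 26, 30
n = 82, Σfm = 1668, mean = 20.3415
Σfm² = 35976
Σf(m − x̄)² = Σfm² − (Σfm)²/n = 35976 − 1668²/82 = 2046.4390
Population variance = 2046.4390 / 82 = 24.9566
Standard deviation = √24.9566 = 4.9957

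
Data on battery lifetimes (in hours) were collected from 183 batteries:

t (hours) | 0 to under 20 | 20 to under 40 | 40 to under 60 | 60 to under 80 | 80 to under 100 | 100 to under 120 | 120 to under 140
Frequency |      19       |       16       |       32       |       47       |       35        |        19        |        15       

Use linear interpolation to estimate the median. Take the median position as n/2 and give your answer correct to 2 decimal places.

70.43

Cumulative frequencies: 19, 35, 67, 114, 149, 168, 183
n = 183; position = n/2 = 91.5.
This falls in the class 60 to under 80: L = 60, F = 67, f = 47, h = 20.
Median ≈ 60 + ((91.5 − 67) / 47) × 20 = 70.4255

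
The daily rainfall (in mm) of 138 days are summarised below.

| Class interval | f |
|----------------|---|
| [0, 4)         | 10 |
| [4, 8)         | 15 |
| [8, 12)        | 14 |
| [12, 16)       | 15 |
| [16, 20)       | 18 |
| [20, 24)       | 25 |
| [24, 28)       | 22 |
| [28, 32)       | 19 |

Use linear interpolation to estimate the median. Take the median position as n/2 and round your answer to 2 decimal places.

Cumulative frequencies: 10, 25, 39, 54, 72, 97, 119, 138
n = 138; position = n/2 = 69.
This falls in the class [16, 20): L = 16, F = 54, f = 18, h = 4.
Median ≈ 16 + ((69 − 54) / 18) × 4 = 19.3333

19.33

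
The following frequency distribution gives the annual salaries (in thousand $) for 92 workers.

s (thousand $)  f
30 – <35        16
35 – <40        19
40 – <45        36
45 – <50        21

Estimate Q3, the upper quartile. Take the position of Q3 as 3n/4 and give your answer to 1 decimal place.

44.7

Cumulative frequencies: 16, 35, 71, 92
n = 92; position = 3n/4 = 69.
This falls in the class 40 – <45: L = 40, F = 35, f = 36, h = 5.
Upper quartile ≈ 40 + ((69 − 35) / 36) × 5 = 44.7222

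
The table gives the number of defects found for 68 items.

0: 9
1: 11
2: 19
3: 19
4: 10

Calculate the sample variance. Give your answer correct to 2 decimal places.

1.56

Values: 0, 1, 2, 3, 4
n = 68, Σfx = 146, mean = 2.1471
Σfx² = 418
Σf(x − x̄)² = Σfx² − (Σfx)²/n = 418 − 146²/68 = 104.5294
Sample variance = 104.5294 / 67 = 1.5601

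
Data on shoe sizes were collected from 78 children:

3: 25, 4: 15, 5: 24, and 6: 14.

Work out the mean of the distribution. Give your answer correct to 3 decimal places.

4.346

Values: 3, 4, 5, 6
Σfx = 25×3 + 15×4 + 24×5 + 14×6 = 339
n = Σf = 78
Mean = 339 / 78 = 4.3462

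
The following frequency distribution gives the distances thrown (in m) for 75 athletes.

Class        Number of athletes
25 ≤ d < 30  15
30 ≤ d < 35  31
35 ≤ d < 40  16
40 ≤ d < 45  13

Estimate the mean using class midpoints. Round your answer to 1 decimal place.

Midpoints: 27.5, 32.5, 37.5, 42.5
Σfm = 15×27.5 + 31×32.5 + 16×37.5 + 13×42.5 = 2572.5
n = Σf = 75
Mean = 2572.5 / 75 = 34.3000

34.3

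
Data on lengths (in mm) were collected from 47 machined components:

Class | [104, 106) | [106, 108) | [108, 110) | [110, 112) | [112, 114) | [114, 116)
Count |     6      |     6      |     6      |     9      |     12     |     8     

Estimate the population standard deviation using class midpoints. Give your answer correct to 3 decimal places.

3.283

Midpoints: 105, 107, 109, 111, 113, 115
n = 47, Σfm = 5201, mean = 110.6596
Σfm² = 576047
Σf(m − x̄)² = Σfm² − (Σfm)²/n = 576047 − 5201²/47 = 506.5532
Population variance = 506.5532 / 47 = 10.7777
Standard deviation = √10.7777 = 3.2829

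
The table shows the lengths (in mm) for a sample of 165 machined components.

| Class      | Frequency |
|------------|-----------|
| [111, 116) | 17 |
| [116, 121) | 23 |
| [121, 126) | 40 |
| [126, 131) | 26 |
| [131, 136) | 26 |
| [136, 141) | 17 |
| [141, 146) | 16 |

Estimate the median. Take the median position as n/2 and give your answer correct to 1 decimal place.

126.5

Cumulative frequencies: 17, 40, 80, 106, 132, 149, 165
n = 165; position = n/2 = 82.5.
This falls in the class [126, 131): L = 126, F = 80, f = 26, h = 5.
Median ≈ 126 + ((82.5 − 80) / 26) × 5 = 126.4808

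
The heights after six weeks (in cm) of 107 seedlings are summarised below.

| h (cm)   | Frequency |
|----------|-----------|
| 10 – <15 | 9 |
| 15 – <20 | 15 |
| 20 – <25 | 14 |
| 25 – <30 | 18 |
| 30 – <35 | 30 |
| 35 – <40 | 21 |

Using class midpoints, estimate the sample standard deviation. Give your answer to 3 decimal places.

7.965

Midpoints: 12.5, 17.5, 22.5, 27.5, 32.5, 37.5
n = 107, Σfm = 2947.5, mean = 27.5467
Σfm² = 87918.75
Σf(m − x̄)² = Σfm² − (Σfm)²/n = 87918.75 − 2947.5²/107 = 6724.7664
Sample variance = 6724.7664 / 106 = 63.4412
Standard deviation = √63.4412 = 7.9650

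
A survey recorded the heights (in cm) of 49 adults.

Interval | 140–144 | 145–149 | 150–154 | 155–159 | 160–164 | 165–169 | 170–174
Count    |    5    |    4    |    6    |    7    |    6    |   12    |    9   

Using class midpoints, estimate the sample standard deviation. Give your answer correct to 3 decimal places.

Midpoints: 142, 147, 152, 157, 162, 167, 172
n = 49, Σfm = 7833, mean = 159.8571
Σfm² = 1256811
Σf(m − x̄)² = Σfm² − (Σfm)²/n = 1256811 − 7833²/49 = 4650.0000
Sample variance = 4650.0000 / 48 = 96.8750
Standard deviation = √96.8750 = 9.8425

9.843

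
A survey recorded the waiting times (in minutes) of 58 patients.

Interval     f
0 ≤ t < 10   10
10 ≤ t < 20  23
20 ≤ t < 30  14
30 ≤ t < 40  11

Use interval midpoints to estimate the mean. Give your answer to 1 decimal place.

19.5

Midpoints: 5, 15, 25, 35
Σfm = 10×5 + 23×15 + 14×25 + 11×35 = 1130
n = Σf = 58
Mean = 1130 / 58 = 19.4828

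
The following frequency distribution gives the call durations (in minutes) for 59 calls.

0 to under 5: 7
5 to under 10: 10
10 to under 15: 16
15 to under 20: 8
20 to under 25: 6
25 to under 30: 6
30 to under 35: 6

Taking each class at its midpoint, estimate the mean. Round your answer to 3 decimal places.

15.720

Midpoints: 2.5, 7.5, 12.5, 17.5, 22.5, 27.5, 32.5
Σfm = 7×2.5 + 10×7.5 + 16×12.5 + 8×17.5 + 6×22.5 + 6×27.5 + 6×32.5 = 927.5
n = Σf = 59
Mean = 927.5 / 59 = 15.7203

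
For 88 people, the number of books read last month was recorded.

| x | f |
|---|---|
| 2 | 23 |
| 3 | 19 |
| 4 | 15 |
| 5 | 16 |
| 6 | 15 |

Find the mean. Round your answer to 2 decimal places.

3.78

Values: 2, 3, 4, 5, 6
Σfx = 23×2 + 19×3 + 15×4 + 16×5 + 15×6 = 333
n = Σf = 88
Mean = 333 / 88 = 3.7841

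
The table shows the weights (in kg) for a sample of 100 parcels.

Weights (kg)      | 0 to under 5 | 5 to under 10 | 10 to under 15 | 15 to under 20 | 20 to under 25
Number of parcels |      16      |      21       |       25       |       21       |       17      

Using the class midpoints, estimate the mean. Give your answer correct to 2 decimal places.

12.60

Midpoints: 2.5, 7.5, 12.5, 17.5, 22.5
Σfm = 16×2.5 + 21×7.5 + 25×12.5 + 21×17.5 + 17×22.5 = 1260
n = Σf = 100
Mean = 1260 / 100 = 12.6000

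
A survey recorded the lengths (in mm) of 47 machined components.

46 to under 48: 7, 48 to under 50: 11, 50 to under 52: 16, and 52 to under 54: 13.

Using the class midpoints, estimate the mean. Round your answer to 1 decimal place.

Midpoints: 47, 49, 51, 53
Σfm = 7×47 + 11×49 + 16×51 + 13×53 = 2373
n = Σf = 47
Mean = 2373 / 47 = 50.4894

50.5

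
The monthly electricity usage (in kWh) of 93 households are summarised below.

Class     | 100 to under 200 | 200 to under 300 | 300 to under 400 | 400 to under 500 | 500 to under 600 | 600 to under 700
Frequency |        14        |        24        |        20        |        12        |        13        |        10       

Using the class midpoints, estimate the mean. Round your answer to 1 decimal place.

Midpoints: 150, 250, 350, 450, 550, 650
Σfm = 14×150 + 24×250 + 20×350 + 12×450 + 13×550 + 10×650 = 34150
n = Σf = 93
Mean = 34150 / 93 = 367.2043

367.2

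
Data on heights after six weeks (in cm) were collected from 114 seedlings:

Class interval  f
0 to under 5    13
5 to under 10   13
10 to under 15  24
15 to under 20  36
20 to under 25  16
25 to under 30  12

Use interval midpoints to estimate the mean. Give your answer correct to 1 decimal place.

15.4

Midpoints: 2.5, 7.5, 12.5, 17.5, 22.5, 27.5
Σfm = 13×2.5 + 13×7.5 + 24×12.5 + 36×17.5 + 16×22.5 + 12×27.5 = 1750
n = Σf = 114
Mean = 1750 / 114 = 15.3509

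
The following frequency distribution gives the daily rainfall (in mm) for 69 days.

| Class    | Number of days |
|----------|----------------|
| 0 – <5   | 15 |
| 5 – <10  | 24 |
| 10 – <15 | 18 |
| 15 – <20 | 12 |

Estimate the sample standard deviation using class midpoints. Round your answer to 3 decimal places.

5.089

Midpoints: 2.5, 7.5, 12.5, 17.5
n = 69, Σfm = 652.5, mean = 9.4565
Σfm² = 7931.25
Σf(m − x̄)² = Σfm² − (Σfm)²/n = 7931.25 − 652.5²/69 = 1760.8696
Sample variance = 1760.8696 / 68 = 25.8951
Standard deviation = √25.8951 = 5.0887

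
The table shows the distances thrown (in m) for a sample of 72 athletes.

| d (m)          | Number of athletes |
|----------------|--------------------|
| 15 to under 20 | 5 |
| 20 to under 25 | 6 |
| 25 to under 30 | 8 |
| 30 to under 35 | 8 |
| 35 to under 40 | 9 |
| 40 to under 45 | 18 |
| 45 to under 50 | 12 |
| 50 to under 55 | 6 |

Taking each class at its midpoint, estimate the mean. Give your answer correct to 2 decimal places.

37.36

Midpoints: 17.5, 22.5, 27.5, 32.5, 37.5, 42.5, 47.5, 52.5
Σfm = 5×17.5 + 6×22.5 + 8×27.5 + 8×32.5 + 9×37.5 + 18×42.5 + 12×47.5 + 6×52.5 = 2690
n = Σf = 72
Mean = 2690 / 72 = 37.3611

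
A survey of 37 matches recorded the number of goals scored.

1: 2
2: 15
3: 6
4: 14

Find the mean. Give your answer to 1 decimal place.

2.9

Values: 1, 2, 3, 4
Σfx = 2×1 + 15×2 + 6×3 + 14×4 = 106
n = Σf = 37
Mean = 106 / 37 = 2.8649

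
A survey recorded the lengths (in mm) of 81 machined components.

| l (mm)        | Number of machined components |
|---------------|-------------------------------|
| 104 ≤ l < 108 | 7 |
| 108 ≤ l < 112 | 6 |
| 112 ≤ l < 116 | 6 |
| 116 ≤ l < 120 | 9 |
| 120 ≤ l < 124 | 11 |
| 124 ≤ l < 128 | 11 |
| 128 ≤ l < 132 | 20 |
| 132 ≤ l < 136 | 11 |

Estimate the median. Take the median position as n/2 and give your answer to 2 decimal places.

Cumulative frequencies: 7, 13, 19, 28, 39, 50, 70, 81
n = 81; position = n/2 = 40.5.
This falls in the class 124 ≤ l < 128: L = 124, F = 39, f = 11, h = 4.
Median ≈ 124 + ((40.5 − 39) / 11) × 4 = 124.5455

124.55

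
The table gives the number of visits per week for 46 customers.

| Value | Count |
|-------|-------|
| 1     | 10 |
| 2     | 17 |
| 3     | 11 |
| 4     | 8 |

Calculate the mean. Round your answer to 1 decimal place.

2.4

Values: 1, 2, 3, 4
Σfx = 10×1 + 17×2 + 11×3 + 8×4 = 109
n = Σf = 46
Mean = 109 / 46 = 2.3696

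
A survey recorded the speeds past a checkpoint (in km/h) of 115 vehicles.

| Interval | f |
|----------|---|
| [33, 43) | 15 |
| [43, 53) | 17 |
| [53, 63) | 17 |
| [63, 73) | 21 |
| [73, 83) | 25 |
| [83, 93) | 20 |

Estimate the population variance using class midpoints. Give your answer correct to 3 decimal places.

Midpoints: 38, 48, 58, 68, 78, 88
n = 115, Σfm = 7510, mean = 65.3043
Σfm² = 522100
Σf(m − x̄)² = Σfm² − (Σfm)²/n = 522100 − 7510²/115 = 31664.3478
Population variance = 31664.3478 / 115 = 275.3422

275.342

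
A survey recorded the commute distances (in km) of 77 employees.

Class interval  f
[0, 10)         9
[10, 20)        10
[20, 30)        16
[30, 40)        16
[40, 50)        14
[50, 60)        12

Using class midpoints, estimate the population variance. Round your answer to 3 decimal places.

Midpoints: 5, 15, 25, 35, 45, 55
n = 77, Σfm = 2445, mean = 31.7532
Σfm² = 96725
Σf(m − x̄)² = Σfm² − (Σfm)²/n = 96725 − 2445²/77 = 19088.3117
Population variance = 19088.3117 / 77 = 247.9002

247.900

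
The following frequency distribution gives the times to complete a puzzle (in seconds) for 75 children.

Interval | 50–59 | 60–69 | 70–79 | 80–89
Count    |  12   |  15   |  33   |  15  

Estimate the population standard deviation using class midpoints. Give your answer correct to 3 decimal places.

9.683

Midpoints: 54.5, 64.5, 74.5, 84.5
n = 75, Σfm = 5347.5, mean = 71.3000
Σfm² = 388308.75
Σf(m − x̄)² = Σfm² − (Σfm)²/n = 388308.75 − 5347.5²/75 = 7032.0000
Population variance = 7032.0000 / 75 = 93.7600
Standard deviation = √93.7600 = 9.6830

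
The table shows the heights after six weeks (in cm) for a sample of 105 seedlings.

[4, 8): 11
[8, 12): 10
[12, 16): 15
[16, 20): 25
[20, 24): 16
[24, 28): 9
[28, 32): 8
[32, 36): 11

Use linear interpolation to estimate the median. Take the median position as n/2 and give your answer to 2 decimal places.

Cumulative frequencies: 11, 21, 36, 61, 77, 86, 94, 105
n = 105; position = n/2 = 52.5.
This falls in the class [16, 20): L = 16, F = 36, f = 25, h = 4.
Median ≈ 16 + ((52.5 − 36) / 25) × 4 = 18.6400

18.64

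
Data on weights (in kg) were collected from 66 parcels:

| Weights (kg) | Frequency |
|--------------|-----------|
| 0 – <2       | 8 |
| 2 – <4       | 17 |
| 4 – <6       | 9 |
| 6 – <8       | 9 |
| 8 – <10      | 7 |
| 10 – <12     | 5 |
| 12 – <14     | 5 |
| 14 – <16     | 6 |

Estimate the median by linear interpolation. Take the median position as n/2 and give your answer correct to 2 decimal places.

Cumulative frequencies: 8, 25, 34, 43, 50, 55, 60, 66
n = 66; position = n/2 = 33.
This falls in the class 4 – <6: L = 4, F = 25, f = 9, h = 2.
Median ≈ 4 + ((33 − 25) / 9) × 2 = 5.7778

5.78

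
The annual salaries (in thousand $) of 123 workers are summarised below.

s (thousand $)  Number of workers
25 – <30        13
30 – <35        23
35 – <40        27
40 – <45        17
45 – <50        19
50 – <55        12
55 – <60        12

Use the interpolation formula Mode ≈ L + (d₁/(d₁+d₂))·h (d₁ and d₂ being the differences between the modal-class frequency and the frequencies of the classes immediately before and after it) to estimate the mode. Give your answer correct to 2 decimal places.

Modal class: 35 – <40 (highest frequency 27).
d₁ = 27 − 23 = 4, d₂ = 27 − 17 = 10
Mode ≈ 35 + (4/(4+10)) × 5 = 35 + 1.4286 = 36.4286

36.43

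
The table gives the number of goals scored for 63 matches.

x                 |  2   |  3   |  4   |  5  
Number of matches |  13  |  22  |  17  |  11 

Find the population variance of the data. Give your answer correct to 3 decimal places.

1.004

Values: 2, 3, 4, 5
n = 63, Σfx = 215, mean = 3.4127
Σfx² = 797
Σf(x − x̄)² = Σfx² − (Σfx)²/n = 797 − 215²/63 = 63.2698
Population variance = 63.2698 / 63 = 1.0043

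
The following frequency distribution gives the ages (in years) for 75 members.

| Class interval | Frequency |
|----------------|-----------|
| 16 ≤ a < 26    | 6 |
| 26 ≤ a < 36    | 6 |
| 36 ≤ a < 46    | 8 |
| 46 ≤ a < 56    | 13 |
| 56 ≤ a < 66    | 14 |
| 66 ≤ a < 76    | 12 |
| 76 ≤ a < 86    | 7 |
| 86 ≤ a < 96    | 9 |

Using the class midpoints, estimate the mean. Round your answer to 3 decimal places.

Midpoints: 21, 31, 41, 51, 61, 71, 81, 91
Σfm = 6×21 + 6×31 + 8×41 + 13×51 + 14×61 + 12×71 + 7×81 + 9×91 = 4395
n = Σf = 75
Mean = 4395 / 75 = 58.6000

58.600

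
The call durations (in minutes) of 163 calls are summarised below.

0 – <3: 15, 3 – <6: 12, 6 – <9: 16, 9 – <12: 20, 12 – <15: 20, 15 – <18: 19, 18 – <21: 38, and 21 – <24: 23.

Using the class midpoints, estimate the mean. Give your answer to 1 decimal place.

13.8

Midpoints: 1.5, 4.5, 7.5, 10.5, 13.5, 16.5, 19.5, 22.5
Σfm = 15×1.5 + 12×4.5 + 16×7.5 + 20×10.5 + 20×13.5 + 19×16.5 + 38×19.5 + 23×22.5 = 2248.5
n = Σf = 163
Mean = 2248.5 / 163 = 13.7945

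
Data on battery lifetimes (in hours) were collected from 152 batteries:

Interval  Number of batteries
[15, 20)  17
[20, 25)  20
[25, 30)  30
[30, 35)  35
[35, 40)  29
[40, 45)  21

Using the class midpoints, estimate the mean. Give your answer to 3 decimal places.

30.855

Midpoints: 17.5, 22.5, 27.5, 32.5, 37.5, 42.5
Σfm = 17×17.5 + 20×22.5 + 30×27.5 + 35×32.5 + 29×37.5 + 21×42.5 = 4690
n = Σf = 152
Mean = 4690 / 152 = 30.8553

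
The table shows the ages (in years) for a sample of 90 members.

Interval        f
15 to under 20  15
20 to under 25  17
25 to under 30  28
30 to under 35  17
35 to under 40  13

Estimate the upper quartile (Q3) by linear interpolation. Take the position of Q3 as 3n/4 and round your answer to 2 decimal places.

Cumulative frequencies: 15, 32, 60, 77, 90
n = 90; position = 3n/4 = 67.5.
This falls in the class 30 to under 35: L = 30, F = 60, f = 17, h = 5.
Upper quartile ≈ 30 + ((67.5 − 60) / 17) × 5 = 32.2059

32.21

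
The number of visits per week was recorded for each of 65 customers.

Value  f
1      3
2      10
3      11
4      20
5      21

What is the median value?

4

Cumulative frequencies: 3, 13, 24, 44, 65
n = 65, so the median is the value in position (n+1)/2 = 33.
Position 33 falls at value 4.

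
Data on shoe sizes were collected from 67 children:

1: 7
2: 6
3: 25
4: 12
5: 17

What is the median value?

3

Cumulative frequencies: 7, 13, 38, 50, 67
n = 67, so the median is the value in position (n+1)/2 = 34.
Position 34 falls at value 3.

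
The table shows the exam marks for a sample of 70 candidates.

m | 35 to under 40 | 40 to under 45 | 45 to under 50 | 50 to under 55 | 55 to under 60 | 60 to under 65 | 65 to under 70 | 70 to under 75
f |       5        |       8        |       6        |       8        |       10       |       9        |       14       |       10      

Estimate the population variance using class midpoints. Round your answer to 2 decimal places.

121.03

Midpoints: 37.5, 42.5, 47.5, 52.5, 57.5, 62.5, 67.5, 72.5
n = 70, Σfm = 4040, mean = 57.7143
Σfm² = 241637.5
Σf(m − x̄)² = Σfm² − (Σfm)²/n = 241637.5 − 4040²/70 = 8471.7857
Population variance = 8471.7857 / 70 = 121.0255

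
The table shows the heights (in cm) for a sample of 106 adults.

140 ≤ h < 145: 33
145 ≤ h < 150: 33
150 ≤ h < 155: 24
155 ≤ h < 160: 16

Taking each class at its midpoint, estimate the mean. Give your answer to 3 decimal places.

Midpoints: 142.5, 147.5, 152.5, 157.5
Σfm = 33×142.5 + 33×147.5 + 24×152.5 + 16×157.5 = 15750
n = Σf = 106
Mean = 15750 / 106 = 148.5849

148.585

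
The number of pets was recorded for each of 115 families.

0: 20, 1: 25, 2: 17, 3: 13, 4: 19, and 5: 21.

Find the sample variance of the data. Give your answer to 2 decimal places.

3.18

Values: 0, 1, 2, 3, 4, 5
n = 115, Σfx = 279, mean = 2.4261
Σfx² = 1039
Σf(x − x̄)² = Σfx² − (Σfx)²/n = 1039 − 279²/115 = 362.1217
Sample variance = 362.1217 / 114 = 3.1765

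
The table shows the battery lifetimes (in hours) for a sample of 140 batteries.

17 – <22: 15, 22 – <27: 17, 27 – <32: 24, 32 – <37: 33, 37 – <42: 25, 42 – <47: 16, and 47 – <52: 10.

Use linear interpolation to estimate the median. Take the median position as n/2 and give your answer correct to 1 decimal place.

34.1

Cumulative frequencies: 15, 32, 56, 89, 114, 130, 140
n = 140; position = n/2 = 70.
This falls in the class 32 – <37: L = 32, F = 56, f = 33, h = 5.
Median ≈ 32 + ((70 − 56) / 33) × 5 = 34.1212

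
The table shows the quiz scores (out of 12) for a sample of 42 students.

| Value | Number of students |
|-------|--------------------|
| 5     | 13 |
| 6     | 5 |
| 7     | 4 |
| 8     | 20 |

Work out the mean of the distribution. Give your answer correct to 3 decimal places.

6.738

Values: 5, 6, 7, 8
Σfx = 13×5 + 5×6 + 4×7 + 20×8 = 283
n = Σf = 42
Mean = 283 / 42 = 6.7381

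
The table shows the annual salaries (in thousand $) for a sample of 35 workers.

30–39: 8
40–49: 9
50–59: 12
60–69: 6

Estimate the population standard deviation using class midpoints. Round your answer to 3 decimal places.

Midpoints: 34.5, 44.5, 54.5, 64.5
n = 35, Σfm = 1717.5, mean = 49.0714
Σfm² = 87948.75
Σf(m − x̄)² = Σfm² − (Σfm)²/n = 87948.75 − 1717.5²/35 = 3668.5714
Population variance = 3668.5714 / 35 = 104.8163
Standard deviation = √104.8163 = 10.2380

10.238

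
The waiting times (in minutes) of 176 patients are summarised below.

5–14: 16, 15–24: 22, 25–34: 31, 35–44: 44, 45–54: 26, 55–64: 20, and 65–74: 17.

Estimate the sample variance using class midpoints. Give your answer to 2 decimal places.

298.17

Midpoints: 9.5, 19.5, 29.5, 39.5, 49.5, 59.5, 69.5
n = 176, Σfm = 6892, mean = 39.1591
Σfm² = 322064
Σf(m − x̄)² = Σfm² − (Σfm)²/n = 322064 − 6892²/176 = 52179.5455
Sample variance = 52179.5455 / 175 = 298.1688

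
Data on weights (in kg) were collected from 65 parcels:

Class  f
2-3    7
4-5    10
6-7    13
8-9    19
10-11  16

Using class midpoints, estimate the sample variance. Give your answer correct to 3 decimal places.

6.862

Midpoints: 2.5, 4.5, 6.5, 8.5, 10.5
n = 65, Σfm = 476.5, mean = 7.3308
Σfm² = 3932.25
Σf(m − x̄)² = Σfm² − (Σfm)²/n = 3932.25 − 476.5²/65 = 439.1385
Sample variance = 439.1385 / 64 = 6.8615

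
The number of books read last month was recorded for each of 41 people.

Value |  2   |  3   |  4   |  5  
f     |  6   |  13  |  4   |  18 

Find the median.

Cumulative frequencies: 6, 19, 23, 41
n = 41, so the median is the value in position (n+1)/2 = 21.
Position 21 falls at value 4.

4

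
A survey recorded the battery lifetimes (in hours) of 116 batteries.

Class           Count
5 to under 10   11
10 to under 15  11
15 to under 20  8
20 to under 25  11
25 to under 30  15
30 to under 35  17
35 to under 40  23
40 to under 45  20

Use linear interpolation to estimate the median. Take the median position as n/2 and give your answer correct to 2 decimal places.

30.59

Cumulative frequencies: 11, 22, 30, 41, 56, 73, 96, 116
n = 116; position = n/2 = 58.
This falls in the class 30 to under 35: L = 30, F = 56, f = 17, h = 5.
Median ≈ 30 + ((58 − 56) / 17) × 5 = 30.5882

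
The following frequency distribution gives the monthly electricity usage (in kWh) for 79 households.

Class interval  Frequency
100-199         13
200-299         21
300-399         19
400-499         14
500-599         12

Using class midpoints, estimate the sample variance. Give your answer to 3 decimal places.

Midpoints: 149.5, 249.5, 349.5, 449.5, 549.5
n = 79, Σfm = 26710.5, mean = 338.1076
Σfm² = 10370769.75
Σf(m − x̄)² = Σfm² − (Σfm)²/n = 10370769.75 − 26710.5²/79 = 1339746.8354
Sample variance = 1339746.8354 / 78 = 17176.2415

17176.241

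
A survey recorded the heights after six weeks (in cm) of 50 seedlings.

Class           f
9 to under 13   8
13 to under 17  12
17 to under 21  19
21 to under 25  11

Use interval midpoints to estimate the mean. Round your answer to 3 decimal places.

Midpoints: 11, 15, 19, 23
Σfm = 8×11 + 12×15 + 19×19 + 11×23 = 882
n = Σf = 50
Mean = 882 / 50 = 17.6400

17.640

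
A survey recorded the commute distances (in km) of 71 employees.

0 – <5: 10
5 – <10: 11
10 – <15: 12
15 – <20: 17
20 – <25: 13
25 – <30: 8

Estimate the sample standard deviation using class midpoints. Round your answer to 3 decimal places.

Midpoints: 2.5, 7.5, 12.5, 17.5, 22.5, 27.5
n = 71, Σfm = 1067.5, mean = 15.0352
Σfm² = 20393.75
Σf(m − x̄)² = Σfm² − (Σfm)²/n = 20393.75 − 1067.5²/71 = 4343.6620
Sample variance = 4343.6620 / 70 = 62.0523
Standard deviation = √62.0523 = 7.8773

7.877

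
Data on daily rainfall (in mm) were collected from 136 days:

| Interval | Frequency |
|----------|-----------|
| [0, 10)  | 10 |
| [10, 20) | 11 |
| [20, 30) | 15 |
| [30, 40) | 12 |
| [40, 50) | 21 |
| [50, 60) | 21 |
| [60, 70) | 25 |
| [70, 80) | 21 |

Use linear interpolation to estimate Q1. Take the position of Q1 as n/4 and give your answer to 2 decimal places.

Cumulative frequencies: 10, 21, 36, 48, 69, 90, 115, 136
n = 136; position = n/4 = 34.
This falls in the class [20, 30): L = 20, F = 21, f = 15, h = 10.
Lower quartile ≈ 20 + ((34 − 21) / 15) × 10 = 28.6667

28.67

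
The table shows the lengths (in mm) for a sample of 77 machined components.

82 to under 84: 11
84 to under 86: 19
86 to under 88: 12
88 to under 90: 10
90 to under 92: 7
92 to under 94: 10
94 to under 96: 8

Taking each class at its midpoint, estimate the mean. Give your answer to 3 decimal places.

Midpoints: 83, 85, 87, 89, 91, 93, 95
Σfm = 11×83 + 19×85 + 12×87 + 10×89 + 7×91 + 10×93 + 8×95 = 6789
n = Σf = 77
Mean = 6789 / 77 = 88.1688

88.169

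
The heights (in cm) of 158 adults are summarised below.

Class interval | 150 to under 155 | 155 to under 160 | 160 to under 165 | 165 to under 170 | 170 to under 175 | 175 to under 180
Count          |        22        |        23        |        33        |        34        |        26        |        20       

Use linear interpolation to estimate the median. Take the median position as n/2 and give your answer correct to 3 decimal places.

Cumulative frequencies: 22, 45, 78, 112, 138, 158
n = 158; position = n/2 = 79.
This falls in the class 165 to under 170: L = 165, F = 78, f = 34, h = 5.
Median ≈ 165 + ((79 − 78) / 34) × 5 = 165.1471

165.147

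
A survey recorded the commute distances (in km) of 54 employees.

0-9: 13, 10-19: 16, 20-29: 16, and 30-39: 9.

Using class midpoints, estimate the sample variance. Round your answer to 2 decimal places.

107.23

Midpoints: 4.5, 14.5, 24.5, 34.5
n = 54, Σfm = 993, mean = 18.3889
Σfm² = 23943.5
Σf(m − x̄)² = Σfm² − (Σfm)²/n = 23943.5 − 993²/54 = 5683.3333
Sample variance = 5683.3333 / 53 = 107.2327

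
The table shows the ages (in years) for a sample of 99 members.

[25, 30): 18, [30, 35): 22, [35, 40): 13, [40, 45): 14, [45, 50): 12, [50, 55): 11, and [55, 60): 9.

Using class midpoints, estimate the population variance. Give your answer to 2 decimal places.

94.63

Midpoints: 27.5, 32.5, 37.5, 42.5, 47.5, 52.5, 57.5
n = 99, Σfm = 3957.5, mean = 39.9747
Σfm² = 167568.75
Σf(m − x̄)² = Σfm² − (Σfm)²/n = 167568.75 − 3957.5²/99 = 9368.6869
Population variance = 9368.6869 / 99 = 94.6332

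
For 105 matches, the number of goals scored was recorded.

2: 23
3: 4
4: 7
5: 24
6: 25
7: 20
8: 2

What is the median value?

5

Cumulative frequencies: 23, 27, 34, 58, 83, 103, 105
n = 105, so the median is the value in position (n+1)/2 = 53.
Position 53 falls at value 5.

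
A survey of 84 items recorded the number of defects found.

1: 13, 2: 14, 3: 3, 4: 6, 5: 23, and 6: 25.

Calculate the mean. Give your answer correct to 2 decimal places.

4.04

Values: 1, 2, 3, 4, 5, 6
Σfx = 13×1 + 14×2 + 3×3 + 6×4 + 23×5 + 25×6 = 339
n = Σf = 84
Mean = 339 / 84 = 4.0357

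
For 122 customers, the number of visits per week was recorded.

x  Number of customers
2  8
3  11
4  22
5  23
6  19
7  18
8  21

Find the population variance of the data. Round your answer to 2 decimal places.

3.26

Values: 2, 3, 4, 5, 6, 7, 8
n = 122, Σfx = 660, mean = 5.4098
Σfx² = 3968
Σf(x − x̄)² = Σfx² − (Σfx)²/n = 3968 − 660²/122 = 397.5082
Population variance = 397.5082 / 122 = 3.2583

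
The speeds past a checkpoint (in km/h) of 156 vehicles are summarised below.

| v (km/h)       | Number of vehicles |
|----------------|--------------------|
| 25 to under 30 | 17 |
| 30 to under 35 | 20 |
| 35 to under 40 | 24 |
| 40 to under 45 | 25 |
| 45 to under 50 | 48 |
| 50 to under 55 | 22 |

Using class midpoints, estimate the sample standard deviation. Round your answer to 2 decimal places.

7.93

Midpoints: 27.5, 32.5, 37.5, 42.5, 47.5, 52.5
n = 156, Σfm = 6515, mean = 41.7628
Σfm² = 281825
Σf(m − x̄)² = Σfm² − (Σfm)²/n = 281825 − 6515²/156 = 9740.2244
Sample variance = 9740.2244 / 155 = 62.8402
Standard deviation = √62.8402 = 7.9272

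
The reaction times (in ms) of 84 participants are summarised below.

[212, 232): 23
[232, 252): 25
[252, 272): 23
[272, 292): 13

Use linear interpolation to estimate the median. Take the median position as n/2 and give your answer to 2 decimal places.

247.20

Cumulative frequencies: 23, 48, 71, 84
n = 84; position = n/2 = 42.
This falls in the class [232, 252): L = 232, F = 23, f = 25, h = 20.
Median ≈ 232 + ((42 − 23) / 25) × 20 = 247.2000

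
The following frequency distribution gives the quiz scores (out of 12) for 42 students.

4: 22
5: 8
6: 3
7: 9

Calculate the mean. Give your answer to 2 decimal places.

4.98

Values: 4, 5, 6, 7
Σfx = 22×4 + 8×5 + 3×6 + 9×7 = 209
n = Σf = 42
Mean = 209 / 42 = 4.9762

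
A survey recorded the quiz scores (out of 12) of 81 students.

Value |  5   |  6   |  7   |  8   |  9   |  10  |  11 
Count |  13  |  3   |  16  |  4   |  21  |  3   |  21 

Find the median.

9

Cumulative frequencies: 13, 16, 32, 36, 57, 60, 81
n = 81, so the median is the value in position (n+1)/2 = 41.
Position 41 falls at value 9.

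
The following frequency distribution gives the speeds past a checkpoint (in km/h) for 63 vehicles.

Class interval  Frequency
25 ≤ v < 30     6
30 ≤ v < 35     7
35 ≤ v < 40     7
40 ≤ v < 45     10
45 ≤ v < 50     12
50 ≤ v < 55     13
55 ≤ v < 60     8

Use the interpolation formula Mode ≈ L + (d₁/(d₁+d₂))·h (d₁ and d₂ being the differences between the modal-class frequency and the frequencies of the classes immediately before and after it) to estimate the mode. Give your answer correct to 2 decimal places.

Modal class: 50 ≤ v < 55 (highest frequency 13).
d₁ = 13 − 12 = 1, d₂ = 13 − 8 = 5
Mode ≈ 50 + (1/(1+5)) × 5 = 50 + 0.8333 = 50.8333

50.83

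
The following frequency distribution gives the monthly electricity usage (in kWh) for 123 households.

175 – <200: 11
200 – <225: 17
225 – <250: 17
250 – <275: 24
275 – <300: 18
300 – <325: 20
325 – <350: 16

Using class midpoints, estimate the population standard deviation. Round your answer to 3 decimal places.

46.310

Midpoints: 187.5, 212.5, 237.5, 262.5, 287.5, 312.5, 337.5
n = 123, Σfm = 32837.5, mean = 266.9715
Σfm² = 9030468.75
Σf(m − x̄)² = Σfm² − (Σfm)²/n = 9030468.75 − 32837.5²/123 = 263790.6504
Population variance = 263790.6504 / 123 = 2144.6394
Standard deviation = √2144.6394 = 46.3103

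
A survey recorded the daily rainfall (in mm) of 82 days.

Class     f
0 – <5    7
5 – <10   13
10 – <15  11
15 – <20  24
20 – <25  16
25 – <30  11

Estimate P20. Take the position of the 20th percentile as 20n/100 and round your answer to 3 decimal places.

8.615

Cumulative frequencies: 7, 20, 31, 55, 71, 82
n = 82; position = 20n/100 = 16.4.
This falls in the class 5 – <10: L = 5, F = 7, f = 13, h = 5.
20th percentile ≈ 5 + ((16.4 − 7) / 13) × 5 = 8.6154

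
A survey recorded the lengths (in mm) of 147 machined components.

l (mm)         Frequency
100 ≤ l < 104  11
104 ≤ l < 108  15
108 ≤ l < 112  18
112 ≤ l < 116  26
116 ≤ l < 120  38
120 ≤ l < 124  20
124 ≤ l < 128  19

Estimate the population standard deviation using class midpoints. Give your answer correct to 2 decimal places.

6.97

Midpoints: 102, 106, 110, 114, 118, 122, 126
n = 147, Σfm = 16974, mean = 115.4694
Σfm² = 1967116
Σf(m − x̄)² = Σfm² − (Σfm)²/n = 1967116 − 16974²/147 = 7138.6122
Population variance = 7138.6122 / 147 = 48.5620
Standard deviation = √48.5620 = 6.9686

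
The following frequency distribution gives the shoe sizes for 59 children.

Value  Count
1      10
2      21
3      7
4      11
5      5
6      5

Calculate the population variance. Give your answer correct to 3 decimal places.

2.315

Values: 1, 2, 3, 4, 5, 6
n = 59, Σfx = 172, mean = 2.9153
Σfx² = 638
Σf(x − x̄)² = Σfx² − (Σfx)²/n = 638 − 172²/59 = 136.5763
Population variance = 136.5763 / 59 = 2.3149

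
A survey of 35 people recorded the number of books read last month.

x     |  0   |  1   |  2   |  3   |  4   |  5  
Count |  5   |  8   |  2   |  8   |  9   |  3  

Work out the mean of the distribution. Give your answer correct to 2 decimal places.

2.49

Values: 0, 1, 2, 3, 4, 5
Σfx = 5×0 + 8×1 + 2×2 + 8×3 + 9×4 + 3×5 = 87
n = Σf = 35
Mean = 87 / 35 = 2.4857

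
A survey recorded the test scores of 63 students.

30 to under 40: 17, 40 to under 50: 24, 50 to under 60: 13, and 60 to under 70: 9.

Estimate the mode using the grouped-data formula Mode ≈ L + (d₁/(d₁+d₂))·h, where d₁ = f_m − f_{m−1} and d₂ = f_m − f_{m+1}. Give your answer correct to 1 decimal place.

43.9

Modal class: 40 to under 50 (highest frequency 24).
d₁ = 24 − 17 = 7, d₂ = 24 − 13 = 11
Mode ≈ 40 + (7/(7+11)) × 10 = 40 + 3.8889 = 43.8889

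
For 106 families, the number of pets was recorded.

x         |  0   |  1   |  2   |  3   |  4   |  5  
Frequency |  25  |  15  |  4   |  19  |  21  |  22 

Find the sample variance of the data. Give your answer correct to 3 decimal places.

3.617

Values: 0, 1, 2, 3, 4, 5
n = 106, Σfx = 274, mean = 2.5849
Σfx² = 1088
Σf(x − x̄)² = Σfx² − (Σfx)²/n = 1088 − 274²/106 = 379.7358
Sample variance = 379.7358 / 105 = 3.6165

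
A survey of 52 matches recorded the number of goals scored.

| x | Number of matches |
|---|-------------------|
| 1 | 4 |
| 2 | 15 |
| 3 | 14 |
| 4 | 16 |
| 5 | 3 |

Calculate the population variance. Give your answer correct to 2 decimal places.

1.13

Values: 1, 2, 3, 4, 5
n = 52, Σfx = 155, mean = 2.9808
Σfx² = 521
Σf(x − x̄)² = Σfx² − (Σfx)²/n = 521 − 155²/52 = 58.9808
Population variance = 58.9808 / 52 = 1.1342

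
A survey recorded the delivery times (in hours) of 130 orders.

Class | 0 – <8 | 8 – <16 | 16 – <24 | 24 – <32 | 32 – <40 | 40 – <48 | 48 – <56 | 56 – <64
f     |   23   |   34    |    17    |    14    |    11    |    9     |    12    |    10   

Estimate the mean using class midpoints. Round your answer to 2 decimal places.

Midpoints: 4, 12, 20, 28, 36, 44, 52, 60
Σfm = 23×4 + 34×12 + 17×20 + 14×28 + 11×36 + 9×44 + 12×52 + 10×60 = 3248
n = Σf = 130
Mean = 3248 / 130 = 24.9846

24.98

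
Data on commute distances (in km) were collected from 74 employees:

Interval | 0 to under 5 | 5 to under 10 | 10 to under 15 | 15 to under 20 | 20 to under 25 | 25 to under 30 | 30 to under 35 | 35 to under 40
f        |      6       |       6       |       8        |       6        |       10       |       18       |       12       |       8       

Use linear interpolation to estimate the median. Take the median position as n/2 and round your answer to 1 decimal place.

25.3

Cumulative frequencies: 6, 12, 20, 26, 36, 54, 66, 74
n = 74; position = n/2 = 37.
This falls in the class 25 to under 30: L = 25, F = 36, f = 18, h = 5.
Median ≈ 25 + ((37 − 36) / 18) × 5 = 25.2778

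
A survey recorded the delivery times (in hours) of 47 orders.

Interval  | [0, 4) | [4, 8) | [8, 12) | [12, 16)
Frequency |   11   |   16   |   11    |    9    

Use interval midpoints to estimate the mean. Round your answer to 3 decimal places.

7.532

Midpoints: 2, 6, 10, 14
Σfm = 11×2 + 16×6 + 11×10 + 9×14 = 354
n = Σf = 47
Mean = 354 / 47 = 7.5319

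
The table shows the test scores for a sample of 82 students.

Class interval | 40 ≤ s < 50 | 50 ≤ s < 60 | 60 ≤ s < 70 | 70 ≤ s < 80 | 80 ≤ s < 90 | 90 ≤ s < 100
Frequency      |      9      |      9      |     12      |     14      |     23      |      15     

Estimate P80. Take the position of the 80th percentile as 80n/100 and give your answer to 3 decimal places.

89.391

Cumulative frequencies: 9, 18, 30, 44, 67, 82
n = 82; position = 80n/100 = 65.6.
This falls in the class 80 ≤ s < 90: L = 80, F = 44, f = 23, h = 10.
80th percentile ≈ 80 + ((65.6 − 44) / 23) × 10 = 89.3913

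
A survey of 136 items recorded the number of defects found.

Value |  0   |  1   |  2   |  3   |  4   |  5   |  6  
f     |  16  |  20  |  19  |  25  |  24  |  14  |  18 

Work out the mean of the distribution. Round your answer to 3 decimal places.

2.993

Values: 0, 1, 2, 3, 4, 5, 6
Σfx = 16×0 + 20×1 + 19×2 + 25×3 + 24×4 + 14×5 + 18×6 = 407
n = Σf = 136
Mean = 407 / 136 = 2.9926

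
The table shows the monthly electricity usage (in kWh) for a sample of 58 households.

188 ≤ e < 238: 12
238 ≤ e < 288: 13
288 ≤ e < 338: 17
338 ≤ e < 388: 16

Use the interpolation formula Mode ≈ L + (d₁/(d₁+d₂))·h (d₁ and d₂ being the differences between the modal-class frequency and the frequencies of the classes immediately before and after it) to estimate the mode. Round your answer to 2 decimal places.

Modal class: 288 ≤ e < 338 (highest frequency 17).
d₁ = 17 − 13 = 4, d₂ = 17 − 16 = 1
Mode ≈ 288 + (4/(4+1)) × 50 = 288 + 40.0000 = 328.0000

328.00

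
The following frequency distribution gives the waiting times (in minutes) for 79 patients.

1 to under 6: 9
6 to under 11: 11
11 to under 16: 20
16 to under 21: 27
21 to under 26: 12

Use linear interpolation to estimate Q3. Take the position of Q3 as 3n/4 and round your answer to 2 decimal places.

Cumulative frequencies: 9, 20, 40, 67, 79
n = 79; position = 3n/4 = 59.25.
This falls in the class 16 to under 21: L = 16, F = 40, f = 27, h = 5.
Upper quartile ≈ 16 + ((59.25 − 40) / 27) × 5 = 19.5648

19.56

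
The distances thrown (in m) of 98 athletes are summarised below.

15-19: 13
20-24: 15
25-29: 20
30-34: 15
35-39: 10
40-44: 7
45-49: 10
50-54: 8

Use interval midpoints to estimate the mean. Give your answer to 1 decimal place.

31.8

Midpoints: 17, 22, 27, 32, 37, 42, 47, 52
Σfm = 13×17 + 15×22 + 20×27 + 15×32 + 10×37 + 7×42 + 10×47 + 8×52 = 3121
n = Σf = 98
Mean = 3121 / 98 = 31.8469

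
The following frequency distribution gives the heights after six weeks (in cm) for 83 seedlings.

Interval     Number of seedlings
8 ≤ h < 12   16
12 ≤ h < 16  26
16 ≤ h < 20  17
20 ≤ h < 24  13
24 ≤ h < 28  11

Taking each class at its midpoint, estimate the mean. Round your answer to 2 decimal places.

Midpoints: 10, 14, 18, 22, 26
Σfm = 16×10 + 26×14 + 17×18 + 13×22 + 11×26 = 1402
n = Σf = 83
Mean = 1402 / 83 = 16.8916

16.89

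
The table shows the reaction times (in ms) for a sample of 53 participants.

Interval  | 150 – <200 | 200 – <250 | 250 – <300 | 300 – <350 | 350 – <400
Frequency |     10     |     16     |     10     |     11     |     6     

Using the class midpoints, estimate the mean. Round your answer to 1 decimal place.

Midpoints: 175, 225, 275, 325, 375
Σfm = 10×175 + 16×225 + 10×275 + 11×325 + 6×375 = 13925
n = Σf = 53
Mean = 13925 / 53 = 262.7358

262.7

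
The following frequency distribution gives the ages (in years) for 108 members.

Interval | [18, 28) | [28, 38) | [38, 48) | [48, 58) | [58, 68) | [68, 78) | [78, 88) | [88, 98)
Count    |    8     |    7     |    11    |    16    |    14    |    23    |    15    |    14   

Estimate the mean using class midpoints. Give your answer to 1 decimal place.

63.4

Midpoints: 23, 33, 43, 53, 63, 73, 83, 93
Σfm = 8×23 + 7×33 + 11×43 + 16×53 + 14×63 + 23×73 + 15×83 + 14×93 = 6844
n = Σf = 108
Mean = 6844 / 108 = 63.3704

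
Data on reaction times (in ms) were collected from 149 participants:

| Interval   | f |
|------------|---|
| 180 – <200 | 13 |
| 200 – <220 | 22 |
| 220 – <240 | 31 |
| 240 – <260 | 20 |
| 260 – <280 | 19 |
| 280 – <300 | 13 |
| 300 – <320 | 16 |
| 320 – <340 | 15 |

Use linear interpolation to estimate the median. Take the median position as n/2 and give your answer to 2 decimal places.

Cumulative frequencies: 13, 35, 66, 86, 105, 118, 134, 149
n = 149; position = n/2 = 74.5.
This falls in the class 240 – <260: L = 240, F = 66, f = 20, h = 20.
Median ≈ 240 + ((74.5 − 66) / 20) × 20 = 248.5000

248.50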